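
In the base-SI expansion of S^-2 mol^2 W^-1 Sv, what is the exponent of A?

S = 1/Ω (conductance is reciprocal resistance),
    = kg⁻¹·m⁻²·s³·A².
So S⁻² = kg²·m⁴·s⁻⁶·A⁻⁴.
W = J/s (power = energy per time),
    = kg·m²·s⁻³.
So W⁻¹ = kg⁻¹·m⁻²·s³.
Sv = J/kg (equivalent dose = energy per mass),
    = m²·s⁻².
Combining: S⁻²·mol²·W⁻¹·Sv = (kg²·m⁴·s⁻⁶·A⁻⁴) · mol² · (kg⁻¹·m⁻²·s³) · (m²·s⁻²) = kg·m⁴·s⁻⁵·A⁻⁴·mol².
The exponent of A is -4.

-4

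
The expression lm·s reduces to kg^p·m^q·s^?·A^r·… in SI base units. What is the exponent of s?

lm = cd.
Combining: lm·s = cd · s = s·cd.
The exponent of s is 1.

1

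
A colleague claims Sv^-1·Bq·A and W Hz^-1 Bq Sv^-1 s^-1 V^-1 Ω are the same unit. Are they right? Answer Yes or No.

Left side:
  Sv = J/kg (equivalent dose = energy per mass),
      = m²·s⁻².
  So Sv⁻¹ = m⁻²·s².
  Bq = 1/s = s⁻¹ (activity is decays per second).
  Combining: Sv⁻¹·Bq·A = (m⁻²·s²) · s⁻¹ · A = m⁻²·s·A.
Right side:
  W = kg·m²·s⁻³.
  Hz = s⁻¹.
  So Hz⁻¹ = s.
  Bq = s⁻¹.
  Sv = m²·s⁻².
  So Sv⁻¹ = m⁻²·s².
  V = kg·m²·s⁻³·A⁻¹.
  So V⁻¹ = kg⁻¹·m⁻²·s³·A.
  Ω = kg·m²·s⁻³·A⁻².
  Combining: W·Hz⁻¹·Bq·Sv⁻¹·s⁻¹·V⁻¹·Ω = (kg·m²·s⁻³) · s · s⁻¹ · (m⁻²·s²) · s⁻¹ · (kg⁻¹·m⁻²·s³·A) · (kg·m²·s⁻³·A⁻²) = kg·s⁻²·A⁻¹.
Left is m⁻²·s·A; right is kg·s⁻²·A⁻¹ — different.

No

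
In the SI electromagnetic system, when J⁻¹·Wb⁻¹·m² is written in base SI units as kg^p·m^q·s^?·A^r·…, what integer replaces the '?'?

J = N·m (work = force × distance),
    = kg·m²·s⁻².
So J⁻¹ = kg⁻¹·m⁻²·s².
Wb = V·s (flux: a volt is a weber per second),
    = kg·m²·s⁻²·A⁻¹.
So Wb⁻¹ = kg⁻¹·m⁻²·s²·A.
Combining: J⁻¹·Wb⁻¹·m² = (kg⁻¹·m⁻²·s²) · (kg⁻¹·m⁻²·s²·A) · m² = kg⁻²·m⁻²·s⁴·A.
The exponent of s is 4.

4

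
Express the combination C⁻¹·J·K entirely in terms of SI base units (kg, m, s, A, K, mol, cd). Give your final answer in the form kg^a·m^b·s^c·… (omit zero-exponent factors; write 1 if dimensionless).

C = s·A.
So C⁻¹ = s⁻¹·A⁻¹.
J = kg·m²·s⁻².
Combining: C⁻¹·J·K = (s⁻¹·A⁻¹) · (kg·m²·s⁻²) · K = kg·m²·s⁻³·A⁻¹·K.

kg·m²·s⁻³·A⁻¹·K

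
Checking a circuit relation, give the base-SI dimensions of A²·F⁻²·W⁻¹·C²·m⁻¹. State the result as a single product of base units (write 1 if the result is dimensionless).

F = C/V (capacitance = charge per voltage),
    = A·s/(kg·m²·s⁻³·A⁻¹) (substituting C and V),
    = kg⁻¹·m⁻²·s⁴·A².
So F⁻² = kg²·m⁴·s⁻⁸·A⁻⁴.
W = J/s (power = energy per time),
    = kg·m²·s⁻³.
So W⁻¹ = kg⁻¹·m⁻²·s³.
C = A·s = s·A (charge = current × time).
So C² = s²·A².
Combining: A²·F⁻²·W⁻¹·C²·m⁻¹ = A² · (kg²·m⁴·s⁻⁸·A⁻⁴) · (kg⁻¹·m⁻²·s³) · (s²·A²) · m⁻¹ = kg·m·s⁻³.

kg·m·s⁻³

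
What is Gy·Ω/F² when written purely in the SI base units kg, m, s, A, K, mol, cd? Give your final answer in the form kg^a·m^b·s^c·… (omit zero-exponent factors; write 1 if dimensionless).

F = C/V (capacitance = charge per voltage),
    = A·s/(kg·m²·s⁻³·A⁻¹) (substituting C and V),
    = kg⁻¹·m⁻²·s⁴·A².
So F⁻² = kg²·m⁴·s⁻⁸·A⁻⁴.
Gy = J/kg (absorbed dose = energy per mass),
    = m²·s⁻².
Ω = V/A (resistance = voltage per current),
    = kg·m²·s⁻³·A⁻².
Combining: F⁻²·Gy·Ω = (kg²·m⁴·s⁻⁸·A⁻⁴) · (m²·s⁻²) · (kg·m²·s⁻³·A⁻²) = kg³·m⁸·s⁻¹³·A⁻⁶.

kg³·m⁸·s⁻¹³·A⁻⁶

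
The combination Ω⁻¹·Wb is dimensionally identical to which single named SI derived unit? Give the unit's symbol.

Ω = V/A (resistance = voltage per current),
    = kg·m²·s⁻³·A⁻².
So Ω⁻¹ = kg⁻¹·m⁻²·s³·A².
Wb = V·s (flux: a volt is a weber per second),
    = kg·m²·s⁻²·A⁻¹.
Combining: Ω⁻¹·Wb = (kg⁻¹·m⁻²·s³·A²) · (kg·m²·s⁻²·A⁻¹) = s·A.
s·A is the base-SI form of the coulomb.

C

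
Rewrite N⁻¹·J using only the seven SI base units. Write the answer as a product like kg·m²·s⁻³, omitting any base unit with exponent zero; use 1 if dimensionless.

m

N = kg·m/s² = kg·m·s⁻² (force = mass × acceleration).
So N⁻¹ = kg⁻¹·m⁻¹·s².
J = N·m (work = force × distance),
    = kg·m²·s⁻².
Combining: N⁻¹·J = (kg⁻¹·m⁻¹·s²) · (kg·m²·s⁻²) = m.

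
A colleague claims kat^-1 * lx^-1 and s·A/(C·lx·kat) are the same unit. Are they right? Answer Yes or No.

Yes

Left side:
  kat = s⁻¹·mol.
  So kat⁻¹ = s·mol⁻¹.
  lx = m⁻²·cd.
  So lx⁻¹ = m²·cd⁻¹.
  Combining: kat⁻¹·lx⁻¹ = (s·mol⁻¹) · (m²·cd⁻¹) = m²·s·mol⁻¹·cd⁻¹.
Right side:
  C = A·s = s·A (charge = current × time).
  So C⁻¹ = s⁻¹·A⁻¹.
  lx = lm/m² (illuminance = luminous flux per area),
      = m⁻²·cd.
  So lx⁻¹ = m²·cd⁻¹.
  kat = mol/s = s⁻¹·mol (catalytic activity).
  So kat⁻¹ = s·mol⁻¹.
  Combining: C⁻¹·lx⁻¹·s·A·kat⁻¹ = (s⁻¹·A⁻¹) · (m²·cd⁻¹) · s · A · (s·mol⁻¹) = m²·s·mol⁻¹·cd⁻¹.
Both reduce to m²·s·mol⁻¹·cd⁻¹.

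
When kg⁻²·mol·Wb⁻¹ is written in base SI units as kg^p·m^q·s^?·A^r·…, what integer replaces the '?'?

2

Wb = V·s (flux: a volt is a weber per second),
    = kg·m²·s⁻²·A⁻¹.
So Wb⁻¹ = kg⁻¹·m⁻²·s²·A.
Combining: kg⁻²·mol·Wb⁻¹ = kg⁻² · mol · (kg⁻¹·m⁻²·s²·A) = kg⁻³·m⁻²·s²·A·mol.
The exponent of s is 2.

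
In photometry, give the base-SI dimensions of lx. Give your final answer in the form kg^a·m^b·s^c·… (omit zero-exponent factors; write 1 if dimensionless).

m⁻²·cd

lx = lm/m² (illuminance = luminous flux per area),
    = m⁻²·cd.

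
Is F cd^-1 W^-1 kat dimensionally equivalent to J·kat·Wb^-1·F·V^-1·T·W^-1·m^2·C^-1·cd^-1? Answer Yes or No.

Yes

Left side:
  F = C/V (capacitance = charge per voltage),
      = A·s/(kg·m²·s⁻³·A⁻¹) (substituting C and V),
      = kg⁻¹·m⁻²·s⁴·A².
  W = J/s (power = energy per time),
      = kg·m²·s⁻³.
  So W⁻¹ = kg⁻¹·m⁻²·s³.
  kat = mol/s = s⁻¹·mol (catalytic activity).
  Combining: F·cd⁻¹·W⁻¹·kat = (kg⁻¹·m⁻²·s⁴·A²) · cd⁻¹ · (kg⁻¹·m⁻²·s³) · (s⁻¹·mol) = kg⁻²·m⁻⁴·s⁶·A²·mol·cd⁻¹.
Right side:
  J = kg·m²·s⁻².
  kat = s⁻¹·mol.
  Wb = kg·m²·s⁻²·A⁻¹.
  So Wb⁻¹ = kg⁻¹·m⁻²·s²·A.
  F = kg⁻¹·m⁻²·s⁴·A².
  V = kg·m²·s⁻³·A⁻¹.
  So V⁻¹ = kg⁻¹·m⁻²·s³·A.
  T = kg·s⁻²·A⁻¹.
  W = kg·m²·s⁻³.
  So W⁻¹ = kg⁻¹·m⁻²·s³.
  C = s·A.
  So C⁻¹ = s⁻¹·A⁻¹.
  Combining: J·kat·Wb⁻¹·F·V⁻¹·T·W⁻¹·m²·C⁻¹·cd⁻¹ = (kg·m²·s⁻²) · (s⁻¹·mol) · (kg⁻¹·m⁻²·s²·A) · (kg⁻¹·m⁻²·s⁴·A²) · (kg⁻¹·m⁻²·s³·A) · (kg·s⁻²·A⁻¹) · (kg⁻¹·m⁻²·s³) · m² · (s⁻¹·A⁻¹) · cd⁻¹ = kg⁻²·m⁻⁴·s⁶·A²·mol·cd⁻¹.
Both reduce to kg⁻²·m⁻⁴·s⁶·A²·mol·cd⁻¹.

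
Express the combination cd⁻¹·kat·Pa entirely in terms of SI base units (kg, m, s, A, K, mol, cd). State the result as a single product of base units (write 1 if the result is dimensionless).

kat = s⁻¹·mol.
Pa = kg·m⁻¹·s⁻².
Combining: cd⁻¹·kat·Pa = cd⁻¹ · (s⁻¹·mol) · (kg·m⁻¹·s⁻²) = kg·m⁻¹·s⁻³·mol·cd⁻¹.

kg·m⁻¹·s⁻³·mol·cd⁻¹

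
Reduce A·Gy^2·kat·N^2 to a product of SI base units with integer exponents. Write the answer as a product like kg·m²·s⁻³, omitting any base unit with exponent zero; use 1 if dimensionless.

Gy = J/kg (absorbed dose = energy per mass),
    = m²·s⁻².
So Gy² = m⁴·s⁻⁴.
kat = mol/s = s⁻¹·mol (catalytic activity).
N = kg·m/s² = kg·m·s⁻² (force = mass × acceleration).
So N² = kg²·m²·s⁻⁴.
Combining: A·Gy²·kat·N² = A · (m⁴·s⁻⁴) · (s⁻¹·mol) · (kg²·m²·s⁻⁴) = kg²·m⁶·s⁻⁹·A·mol.

kg²·m⁶·s⁻⁹·A·mol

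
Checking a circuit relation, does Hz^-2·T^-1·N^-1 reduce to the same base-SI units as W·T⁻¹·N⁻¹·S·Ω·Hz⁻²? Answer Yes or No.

No

Left side:
  Hz = 1/s = s⁻¹ (frequency is cycles per second).
  So Hz⁻² = s².
  T = Wb/m² (flux density = flux per area),
      = kg·s⁻²·A⁻¹.
  So T⁻¹ = kg⁻¹·s²·A.
  N = kg·m/s² = kg·m·s⁻² (force = mass × acceleration).
  So N⁻¹ = kg⁻¹·m⁻¹·s².
  Combining: Hz⁻²·T⁻¹·N⁻¹ = s² · (kg⁻¹·s²·A) · (kg⁻¹·m⁻¹·s²) = kg⁻²·m⁻¹·s⁶·A.
Right side:
  W = J/s (power = energy per time),
      = kg·m²·s⁻³.
  T = Wb/m² (flux density = flux per area),
      = kg·s⁻²·A⁻¹.
  So T⁻¹ = kg⁻¹·s²·A.
  N = kg·m/s² = kg·m·s⁻² (force = mass × acceleration).
  So N⁻¹ = kg⁻¹·m⁻¹·s².
  S = 1/Ω (conductance is reciprocal resistance),
      = kg⁻¹·m⁻²·s³·A².
  Ω = V/A (resistance = voltage per current),
      = kg·m²·s⁻³·A⁻².
  Hz = 1/s = s⁻¹ (frequency is cycles per second).
  So Hz⁻² = s².
  Combining: W·T⁻¹·N⁻¹·S·Ω·Hz⁻² = (kg·m²·s⁻³) · (kg⁻¹·s²·A) · (kg⁻¹·m⁻¹·s²) · (kg⁻¹·m⁻²·s³·A²) · (kg·m²·s⁻³·A⁻²) · s² = kg⁻¹·m·s³·A.
Left is kg⁻²·m⁻¹·s⁶·A; right is kg⁻¹·m·s³·A — different.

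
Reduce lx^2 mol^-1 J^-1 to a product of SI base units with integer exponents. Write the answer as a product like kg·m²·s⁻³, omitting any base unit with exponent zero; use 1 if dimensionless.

lx = lm/m² (illuminance = luminous flux per area),
    = m⁻²·cd.
So lx² = m⁻⁴·cd².
J = N·m (work = force × distance),
    = kg·m²·s⁻².
So J⁻¹ = kg⁻¹·m⁻²·s².
Combining: lx²·mol⁻¹·J⁻¹ = (m⁻⁴·cd²) · mol⁻¹ · (kg⁻¹·m⁻²·s²) = kg⁻¹·m⁻⁶·s²·mol⁻¹·cd².

kg⁻¹·m⁻⁶·s²·mol⁻¹·cd²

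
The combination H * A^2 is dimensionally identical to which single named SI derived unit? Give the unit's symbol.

H = kg·m²·s⁻²·A⁻².
Combining: H·A² = (kg·m²·s⁻²·A⁻²) · A² = kg·m²·s⁻².
kg·m²·s⁻² is the base-SI form of the joule.

J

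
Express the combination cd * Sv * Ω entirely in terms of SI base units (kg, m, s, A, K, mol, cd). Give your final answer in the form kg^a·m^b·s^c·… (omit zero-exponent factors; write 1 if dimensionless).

kg·m⁴·s⁻⁵·A⁻²·cd

Sv = m²·s⁻².
Ω = kg·m²·s⁻³·A⁻².
Combining: cd·Sv·Ω = cd · (m²·s⁻²) · (kg·m²·s⁻³·A⁻²) = kg·m⁴·s⁻⁵·A⁻²·cd.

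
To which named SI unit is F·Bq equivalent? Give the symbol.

S

F = C/V (capacitance = charge per voltage),
    = A·s/(kg·m²·s⁻³·A⁻¹) (substituting C and V),
    = kg⁻¹·m⁻²·s⁴·A².
Bq = 1/s = s⁻¹ (activity is decays per second).
Combining: F·Bq = (kg⁻¹·m⁻²·s⁴·A²) · s⁻¹ = kg⁻¹·m⁻²·s³·A².
kg⁻¹·m⁻²·s³·A² is the base-SI form of the siemens.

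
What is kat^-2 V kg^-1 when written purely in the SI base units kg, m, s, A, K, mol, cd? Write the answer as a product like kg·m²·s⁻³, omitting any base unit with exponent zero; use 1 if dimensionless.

kat = mol/s = s⁻¹·mol (catalytic activity).
So kat⁻² = s²·mol⁻².
V = W/A (potential = power per current),
    = kg·m²·s⁻³·A⁻¹.
Combining: kat⁻²·V·kg⁻¹ = (s²·mol⁻²) · (kg·m²·s⁻³·A⁻¹) · kg⁻¹ = m²·s⁻¹·A⁻¹·mol⁻².

m²·s⁻¹·A⁻¹·mol⁻²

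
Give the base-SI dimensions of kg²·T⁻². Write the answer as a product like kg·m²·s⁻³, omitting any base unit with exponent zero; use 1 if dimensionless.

s⁴·A²

T = kg·s⁻²·A⁻¹.
So T⁻² = kg⁻²·s⁴·A².
Combining: kg²·T⁻² = kg² · (kg⁻²·s⁴·A²) = s⁴·A².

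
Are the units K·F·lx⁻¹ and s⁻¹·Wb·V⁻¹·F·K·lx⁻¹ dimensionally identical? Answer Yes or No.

Yes

Left side:
  F = kg⁻¹·m⁻²·s⁴·A².
  lx = m⁻²·cd.
  So lx⁻¹ = m²·cd⁻¹.
  Combining: K·F·lx⁻¹ = K · (kg⁻¹·m⁻²·s⁴·A²) · (m²·cd⁻¹) = kg⁻¹·s⁴·A²·K·cd⁻¹.
Right side:
  Wb = V·s (flux: a volt is a weber per second),
      = kg·m²·s⁻²·A⁻¹.
  V = W/A (potential = power per current),
      = kg·m²·s⁻³·A⁻¹.
  So V⁻¹ = kg⁻¹·m⁻²·s³·A.
  F = C/V (capacitance = charge per voltage),
      = A·s/(kg·m²·s⁻³·A⁻¹) (substituting C and V),
      = kg⁻¹·m⁻²·s⁴·A².
  lx = lm/m² (illuminance = luminous flux per area),
      = m⁻²·cd.
  So lx⁻¹ = m²·cd⁻¹.
  Combining: s⁻¹·Wb·V⁻¹·F·K·lx⁻¹ = s⁻¹ · (kg·m²·s⁻²·A⁻¹) · (kg⁻¹·m⁻²·s³·A) · (kg⁻¹·m⁻²·s⁴·A²) · K · (m²·cd⁻¹) = kg⁻¹·s⁴·A²·K·cd⁻¹.
Both reduce to kg⁻¹·s⁴·A²·K·cd⁻¹.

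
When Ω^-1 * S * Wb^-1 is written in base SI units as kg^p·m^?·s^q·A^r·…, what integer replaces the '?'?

-6

Ω = kg·m²·s⁻³·A⁻².
So Ω⁻¹ = kg⁻¹·m⁻²·s³·A².
S = kg⁻¹·m⁻²·s³·A².
Wb = kg·m²·s⁻²·A⁻¹.
So Wb⁻¹ = kg⁻¹·m⁻²·s²·A.
Combining: Ω⁻¹·S·Wb⁻¹ = (kg⁻¹·m⁻²·s³·A²) · (kg⁻¹·m⁻²·s³·A²) · (kg⁻¹·m⁻²·s²·A) = kg⁻³·m⁻⁶·s⁸·A⁵.
The exponent of m is -6.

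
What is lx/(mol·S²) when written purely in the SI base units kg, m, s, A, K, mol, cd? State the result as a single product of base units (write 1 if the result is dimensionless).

kg²·m²·s⁻⁶·A⁻⁴·mol⁻¹·cd

lx = lm/m² (illuminance = luminous flux per area),
    = m⁻²·cd.
S = 1/Ω (conductance is reciprocal resistance),
    = kg⁻¹·m⁻²·s³·A².
So S⁻² = kg²·m⁴·s⁻⁶·A⁻⁴.
Combining: lx·mol⁻¹·S⁻² = (m⁻²·cd) · mol⁻¹ · (kg²·m⁴·s⁻⁶·A⁻⁴) = kg²·m²·s⁻⁶·A⁻⁴·mol⁻¹·cd.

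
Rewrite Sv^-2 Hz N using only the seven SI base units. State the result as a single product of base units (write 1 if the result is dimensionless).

Sv = m²·s⁻².
So Sv⁻² = m⁻⁴·s⁴.
Hz = s⁻¹.
N = kg·m·s⁻².
Combining: Sv⁻²·Hz·N = (m⁻⁴·s⁴) · s⁻¹ · (kg·m·s⁻²) = kg·m⁻³·s.

kg·m⁻³·s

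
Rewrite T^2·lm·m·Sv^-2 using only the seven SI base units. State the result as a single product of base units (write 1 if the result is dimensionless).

kg²·m⁻³·A⁻²·cd

T = kg·s⁻²·A⁻¹.
So T² = kg²·s⁻⁴·A⁻².
lm = cd.
Sv = m²·s⁻².
So Sv⁻² = m⁻⁴·s⁴.
Combining: T²·lm·m·Sv⁻² = (kg²·s⁻⁴·A⁻²) · cd · m · (m⁻⁴·s⁴) = kg²·m⁻³·A⁻²·cd.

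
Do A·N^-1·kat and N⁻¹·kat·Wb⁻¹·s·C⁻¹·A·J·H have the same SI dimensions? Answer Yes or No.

Left side:
  N = kg·m/s² = kg·m·s⁻² (force = mass × acceleration).
  So N⁻¹ = kg⁻¹·m⁻¹·s².
  kat = mol/s = s⁻¹·mol (catalytic activity).
  Combining: A·N⁻¹·kat = A · (kg⁻¹·m⁻¹·s²) · (s⁻¹·mol) = kg⁻¹·m⁻¹·s·A·mol.
Right side:
  N = kg·m/s² = kg·m·s⁻² (force = mass × acceleration).
  So N⁻¹ = kg⁻¹·m⁻¹·s².
  kat = mol/s = s⁻¹·mol (catalytic activity).
  Wb = V·s (flux: a volt is a weber per second),
      = kg·m²·s⁻²·A⁻¹.
  So Wb⁻¹ = kg⁻¹·m⁻²·s²·A.
  C = A·s = s·A (charge = current × time).
  So C⁻¹ = s⁻¹·A⁻¹.
  J = N·m (work = force × distance),
      = kg·m²·s⁻².
  H = Wb/A (inductance = flux per current),
      = kg·m²·s⁻²·A⁻².
  Combining: N⁻¹·kat·Wb⁻¹·s·C⁻¹·A·J·H = (kg⁻¹·m⁻¹·s²) · (s⁻¹·mol) · (kg⁻¹·m⁻²·s²·A) · s · (s⁻¹·A⁻¹) · A · (kg·m²·s⁻²) · (kg·m²·s⁻²·A⁻²) = m·s⁻¹·A⁻¹·mol.
Left is kg⁻¹·m⁻¹·s·A·mol; right is m·s⁻¹·A⁻¹·mol — different.

No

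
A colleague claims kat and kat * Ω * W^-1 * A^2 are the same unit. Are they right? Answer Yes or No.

Left side:
  kat = mol/s = s⁻¹·mol (catalytic activity).
Right side:
  kat = s⁻¹·mol.
  Ω = kg·m²·s⁻³·A⁻².
  W = kg·m²·s⁻³.
  So W⁻¹ = kg⁻¹·m⁻²·s³.
  Combining: kat·Ω·W⁻¹·A² = (s⁻¹·mol) · (kg·m²·s⁻³·A⁻²) · (kg⁻¹·m⁻²·s³) · A² = s⁻¹·mol.
Both reduce to s⁻¹·mol.

Yes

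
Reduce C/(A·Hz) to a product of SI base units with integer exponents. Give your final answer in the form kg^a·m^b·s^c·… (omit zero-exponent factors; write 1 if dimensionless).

s²

Hz = 1/s = s⁻¹ (frequency is cycles per second).
So Hz⁻¹ = s.
C = A·s = s·A (charge = current × time).
Combining: A⁻¹·Hz⁻¹·C = A⁻¹ · s · (s·A) = s².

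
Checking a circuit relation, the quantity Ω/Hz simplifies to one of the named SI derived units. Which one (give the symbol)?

H

Ω = V/A (resistance = voltage per current),
    = kg·m²·s⁻³·A⁻².
Hz = 1/s = s⁻¹ (frequency is cycles per second).
So Hz⁻¹ = s.
Combining: Ω·Hz⁻¹ = (kg·m²·s⁻³·A⁻²) · s = kg·m²·s⁻²·A⁻².
kg·m²·s⁻²·A⁻² is the base-SI form of the henry.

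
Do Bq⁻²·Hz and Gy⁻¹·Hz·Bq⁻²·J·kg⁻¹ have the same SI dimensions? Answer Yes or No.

Yes

Left side:
  Bq = s⁻¹.
  So Bq⁻² = s².
  Hz = s⁻¹.
  Combining: Bq⁻²·Hz = s² · s⁻¹ = s.
Right side:
  Gy = J/kg (absorbed dose = energy per mass),
      = m²·s⁻².
  So Gy⁻¹ = m⁻²·s².
  Hz = 1/s = s⁻¹ (frequency is cycles per second).
  Bq = 1/s = s⁻¹ (activity is decays per second).
  So Bq⁻² = s².
  J = N·m (work = force × distance),
      = kg·m²·s⁻².
  Combining: Gy⁻¹·Hz·Bq⁻²·J·kg⁻¹ = (m⁻²·s²) · s⁻¹ · s² · (kg·m²·s⁻²) · kg⁻¹ = s.
Both reduce to s.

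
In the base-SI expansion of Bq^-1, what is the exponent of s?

Bq = 1/s = s⁻¹ (activity is decays per second).
So Bq⁻¹ = s.
The exponent of s is 1.

1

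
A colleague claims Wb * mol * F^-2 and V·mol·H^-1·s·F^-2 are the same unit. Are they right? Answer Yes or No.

Left side:
  Wb = kg·m²·s⁻²·A⁻¹.
  F = kg⁻¹·m⁻²·s⁴·A².
  So F⁻² = kg²·m⁴·s⁻⁸·A⁻⁴.
  Combining: Wb·mol·F⁻² = (kg·m²·s⁻²·A⁻¹) · mol · (kg²·m⁴·s⁻⁸·A⁻⁴) = kg³·m⁶·s⁻¹⁰·A⁻⁵·mol.
Right side:
  V = W/A (potential = power per current),
      = kg·m²·s⁻³·A⁻¹.
  H = Wb/A (inductance = flux per current),
      = kg·m²·s⁻²·A⁻².
  So H⁻¹ = kg⁻¹·m⁻²·s²·A².
  F = C/V (capacitance = charge per voltage),
      = A·s/(kg·m²·s⁻³·A⁻¹) (substituting C and V),
      = kg⁻¹·m⁻²·s⁴·A².
  So F⁻² = kg²·m⁴·s⁻⁸·A⁻⁴.
  Combining: V·mol·H⁻¹·s·F⁻² = (kg·m²·s⁻³·A⁻¹) · mol · (kg⁻¹·m⁻²·s²·A²) · s · (kg²·m⁴·s⁻⁸·A⁻⁴) = kg²·m⁴·s⁻⁸·A⁻³·mol.
Left is kg³·m⁶·s⁻¹⁰·A⁻⁵·mol; right is kg²·m⁴·s⁻⁸·A⁻³·mol — different.

No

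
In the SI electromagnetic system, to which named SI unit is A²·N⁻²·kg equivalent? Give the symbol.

F

N = kg·m/s² = kg·m·s⁻² (force = mass × acceleration).
So N⁻² = kg⁻²·m⁻²·s⁴.
Combining: A²·N⁻²·kg = A² · (kg⁻²·m⁻²·s⁴) · kg = kg⁻¹·m⁻²·s⁴·A².
kg⁻¹·m⁻²·s⁴·A² is the base-SI form of the farad.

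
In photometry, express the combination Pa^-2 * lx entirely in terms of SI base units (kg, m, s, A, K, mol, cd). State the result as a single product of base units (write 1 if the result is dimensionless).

kg⁻²·s⁴·cd

Pa = N/m² (pressure = force per area),
    = kg·m⁻¹·s⁻².
So Pa⁻² = kg⁻²·m²·s⁴.
lx = lm/m² (illuminance = luminous flux per area),
    = m⁻²·cd.
Combining: Pa⁻²·lx = (kg⁻²·m²·s⁴) · (m⁻²·cd) = kg⁻²·s⁴·cd.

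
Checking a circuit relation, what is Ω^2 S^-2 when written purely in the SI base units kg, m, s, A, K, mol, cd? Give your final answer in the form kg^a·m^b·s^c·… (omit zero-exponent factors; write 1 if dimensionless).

kg⁴·m⁸·s⁻¹²·A⁻⁸

Ω = kg·m²·s⁻³·A⁻².
So Ω² = kg²·m⁴·s⁻⁶·A⁻⁴.
S = kg⁻¹·m⁻²·s³·A².
So S⁻² = kg²·m⁴·s⁻⁶·A⁻⁴.
Combining: Ω²·S⁻² = (kg²·m⁴·s⁻⁶·A⁻⁴) · (kg²·m⁴·s⁻⁶·A⁻⁴) = kg⁴·m⁸·s⁻¹²·A⁻⁸.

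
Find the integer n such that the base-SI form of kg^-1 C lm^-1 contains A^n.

1

C = A·s = s·A (charge = current × time).
lm = cd·sr = cd (luminous flux; sr is dimensionless).
So lm⁻¹ = cd⁻¹.
Combining: kg⁻¹·C·lm⁻¹ = kg⁻¹ · (s·A) · cd⁻¹ = kg⁻¹·s·A·cd⁻¹.
The exponent of A is 1.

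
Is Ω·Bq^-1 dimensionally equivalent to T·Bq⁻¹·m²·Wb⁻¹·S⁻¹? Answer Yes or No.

Yes

Left side:
  Ω = kg·m²·s⁻³·A⁻².
  Bq = s⁻¹.
  So Bq⁻¹ = s.
  Combining: Ω·Bq⁻¹ = (kg·m²·s⁻³·A⁻²) · s = kg·m²·s⁻²·A⁻².
Right side:
  T = Wb/m² (flux density = flux per area),
      = kg·s⁻²·A⁻¹.
  Bq = 1/s = s⁻¹ (activity is decays per second).
  So Bq⁻¹ = s.
  Wb = V·s (flux: a volt is a weber per second),
      = kg·m²·s⁻²·A⁻¹.
  So Wb⁻¹ = kg⁻¹·m⁻²·s²·A.
  S = 1/Ω (conductance is reciprocal resistance),
      = kg⁻¹·m⁻²·s³·A².
  So S⁻¹ = kg·m²·s⁻³·A⁻².
  Combining: T·Bq⁻¹·m²·Wb⁻¹·S⁻¹ = (kg·s⁻²·A⁻¹) · s · m² · (kg⁻¹·m⁻²·s²·A) · (kg·m²·s⁻³·A⁻²) = kg·m²·s⁻²·A⁻².
Both reduce to kg·m²·s⁻²·A⁻².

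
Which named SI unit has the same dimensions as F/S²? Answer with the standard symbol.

H

F = C/V (capacitance = charge per voltage),
    = A·s/(kg·m²·s⁻³·A⁻¹) (substituting C and V),
    = kg⁻¹·m⁻²·s⁴·A².
S = 1/Ω (conductance is reciprocal resistance),
    = kg⁻¹·m⁻²·s³·A².
So S⁻² = kg²·m⁴·s⁻⁶·A⁻⁴.
Combining: F·S⁻² = (kg⁻¹·m⁻²·s⁴·A²) · (kg²·m⁴·s⁻⁶·A⁻⁴) = kg·m²·s⁻²·A⁻².
kg·m²·s⁻²·A⁻² is the base-SI form of the henry.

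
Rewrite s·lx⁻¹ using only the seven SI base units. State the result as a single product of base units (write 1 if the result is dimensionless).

lx = m⁻²·cd.
So lx⁻¹ = m²·cd⁻¹.
Combining: s·lx⁻¹ = s · (m²·cd⁻¹) = m²·s·cd⁻¹.

m²·s·cd⁻¹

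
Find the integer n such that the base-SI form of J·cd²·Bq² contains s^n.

-4

J = N·m (work = force × distance),
    = kg·m²·s⁻².
Bq = 1/s = s⁻¹ (activity is decays per second).
So Bq² = s⁻².
Combining: J·cd²·Bq² = (kg·m²·s⁻²) · cd² · s⁻² = kg·m²·s⁻⁴·cd².
The exponent of s is -4.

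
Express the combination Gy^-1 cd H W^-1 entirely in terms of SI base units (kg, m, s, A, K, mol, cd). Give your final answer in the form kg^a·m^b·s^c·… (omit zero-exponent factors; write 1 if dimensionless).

m⁻²·s³·A⁻²·cd

Gy = J/kg (absorbed dose = energy per mass),
    = m²·s⁻².
So Gy⁻¹ = m⁻²·s².
H = Wb/A (inductance = flux per current),
    = kg·m²·s⁻²·A⁻².
W = J/s (power = energy per time),
    = kg·m²·s⁻³.
So W⁻¹ = kg⁻¹·m⁻²·s³.
Combining: Gy⁻¹·cd·H·W⁻¹ = (m⁻²·s²) · cd · (kg·m²·s⁻²·A⁻²) · (kg⁻¹·m⁻²·s³) = m⁻²·s³·A⁻²·cd.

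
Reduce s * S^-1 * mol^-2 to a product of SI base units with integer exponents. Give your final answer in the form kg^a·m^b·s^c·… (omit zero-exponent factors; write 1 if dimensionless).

kg·m²·s⁻²·A⁻²·mol⁻²

S = kg⁻¹·m⁻²·s³·A².
So S⁻¹ = kg·m²·s⁻³·A⁻².
Combining: s·S⁻¹·mol⁻² = s · (kg·m²·s⁻³·A⁻²) · mol⁻² = kg·m²·s⁻²·A⁻²·mol⁻².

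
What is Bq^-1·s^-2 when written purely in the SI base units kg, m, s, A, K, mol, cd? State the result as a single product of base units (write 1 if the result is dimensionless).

s⁻¹

Bq = 1/s = s⁻¹ (activity is decays per second).
So Bq⁻¹ = s.
Combining: Bq⁻¹·s⁻² = s · s⁻² = s⁻¹.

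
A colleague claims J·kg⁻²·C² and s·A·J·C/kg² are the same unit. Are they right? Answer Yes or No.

Left side:
  J = N·m (work = force × distance),
      = kg·m²·s⁻².
  C = A·s = s·A (charge = current × time).
  So C² = s²·A².
  Combining: J·kg⁻²·C² = (kg·m²·s⁻²) · kg⁻² · (s²·A²) = kg⁻¹·m²·A².
Right side:
  J = kg·m²·s⁻².
  C = s·A.
  Combining: s·A·J·C·kg⁻² = s · A · (kg·m²·s⁻²) · (s·A) · kg⁻² = kg⁻¹·m²·A².
Both reduce to kg⁻¹·m²·A².

Yes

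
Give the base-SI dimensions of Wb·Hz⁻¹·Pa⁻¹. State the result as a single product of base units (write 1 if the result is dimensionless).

Wb = kg·m²·s⁻²·A⁻¹.
Hz = s⁻¹.
So Hz⁻¹ = s.
Pa = kg·m⁻¹·s⁻².
So Pa⁻¹ = kg⁻¹·m·s².
Combining: Wb·Hz⁻¹·Pa⁻¹ = (kg·m²·s⁻²·A⁻¹) · s · (kg⁻¹·m·s²) = m³·s·A⁻¹.

m³·s·A⁻¹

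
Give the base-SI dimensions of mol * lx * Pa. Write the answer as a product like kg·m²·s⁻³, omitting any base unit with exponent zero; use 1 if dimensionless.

lx = lm/m² (illuminance = luminous flux per area),
    = m⁻²·cd.
Pa = N/m² (pressure = force per area),
    = kg·m⁻¹·s⁻².
Combining: mol·lx·Pa = mol · (m⁻²·cd) · (kg·m⁻¹·s⁻²) = kg·m⁻³·s⁻²·mol·cd.

kg·m⁻³·s⁻²·mol·cd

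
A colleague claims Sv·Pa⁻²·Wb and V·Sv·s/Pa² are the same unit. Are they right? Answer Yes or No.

Left side:
  Sv = m²·s⁻².
  Pa = kg·m⁻¹·s⁻².
  So Pa⁻² = kg⁻²·m²·s⁴.
  Wb = kg·m²·s⁻²·A⁻¹.
  Combining: Sv·Pa⁻²·Wb = (m²·s⁻²) · (kg⁻²·m²·s⁴) · (kg·m²·s⁻²·A⁻¹) = kg⁻¹·m⁶·A⁻¹.
Right side:
  V = W/A (potential = power per current),
      = kg·m²·s⁻³·A⁻¹.
  Sv = J/kg (equivalent dose = energy per mass),
      = m²·s⁻².
  Pa = N/m² (pressure = force per area),
      = kg·m⁻¹·s⁻².
  So Pa⁻² = kg⁻²·m²·s⁴.
  Combining: V·Sv·Pa⁻²·s = (kg·m²·s⁻³·A⁻¹) · (m²·s⁻²) · (kg⁻²·m²·s⁴) · s = kg⁻¹·m⁶·A⁻¹.
Both reduce to kg⁻¹·m⁶·A⁻¹.

Yes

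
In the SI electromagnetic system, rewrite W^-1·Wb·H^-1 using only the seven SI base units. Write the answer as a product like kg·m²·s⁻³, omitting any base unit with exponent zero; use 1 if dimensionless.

kg⁻¹·m⁻²·s³·A

W = J/s (power = energy per time),
    = kg·m²·s⁻³.
So W⁻¹ = kg⁻¹·m⁻²·s³.
Wb = V·s (flux: a volt is a weber per second),
    = kg·m²·s⁻²·A⁻¹.
H = Wb/A (inductance = flux per current),
    = kg·m²·s⁻²·A⁻².
So H⁻¹ = kg⁻¹·m⁻²·s²·A².
Combining: W⁻¹·Wb·H⁻¹ = (kg⁻¹·m⁻²·s³) · (kg·m²·s⁻²·A⁻¹) · (kg⁻¹·m⁻²·s²·A²) = kg⁻¹·m⁻²·s³·A.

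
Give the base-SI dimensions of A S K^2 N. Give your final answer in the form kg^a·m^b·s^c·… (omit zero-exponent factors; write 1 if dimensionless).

m⁻¹·s·A³·K²

S = kg⁻¹·m⁻²·s³·A².
N = kg·m·s⁻².
Combining: A·S·K²·N = A · (kg⁻¹·m⁻²·s³·A²) · K² · (kg·m·s⁻²) = m⁻¹·s·A³·K².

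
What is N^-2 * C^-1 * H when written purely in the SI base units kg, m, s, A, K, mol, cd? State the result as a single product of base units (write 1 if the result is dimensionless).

kg⁻¹·s·A⁻³

N = kg·m·s⁻².
So N⁻² = kg⁻²·m⁻²·s⁴.
C = s·A.
So C⁻¹ = s⁻¹·A⁻¹.
H = kg·m²·s⁻²·A⁻².
Combining: N⁻²·C⁻¹·H = (kg⁻²·m⁻²·s⁴) · (s⁻¹·A⁻¹) · (kg·m²·s⁻²·A⁻²) = kg⁻¹·s·A⁻³.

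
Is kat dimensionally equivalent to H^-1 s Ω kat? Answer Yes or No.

Yes

Left side:
  kat = s⁻¹·mol.
Right side:
  H = Wb/A (inductance = flux per current),
      = kg·m²·s⁻²·A⁻².
  So H⁻¹ = kg⁻¹·m⁻²·s²·A².
  Ω = V/A (resistance = voltage per current),
      = kg·m²·s⁻³·A⁻².
  kat = mol/s = s⁻¹·mol (catalytic activity).
  Combining: H⁻¹·s·Ω·kat = (kg⁻¹·m⁻²·s²·A²) · s · (kg·m²·s⁻³·A⁻²) · (s⁻¹·mol) = s⁻¹·mol.
Both reduce to s⁻¹·mol.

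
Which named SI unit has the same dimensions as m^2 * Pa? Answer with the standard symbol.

Pa = N/m² (pressure = force per area),
    = kg·m⁻¹·s⁻².
Combining: m²·Pa = m² · (kg·m⁻¹·s⁻²) = kg·m·s⁻².
kg·m·s⁻² is the base-SI form of the newton.

N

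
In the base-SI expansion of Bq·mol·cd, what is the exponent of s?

-1

Bq = 1/s = s⁻¹ (activity is decays per second).
Combining: Bq·mol·cd = s⁻¹ · mol · cd = s⁻¹·mol·cd.
The exponent of s is -1.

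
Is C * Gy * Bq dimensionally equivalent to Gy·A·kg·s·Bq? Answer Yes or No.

No

Left side:
  C = s·A.
  Gy = m²·s⁻².
  Bq = s⁻¹.
  Combining: C·Gy·Bq = (s·A) · (m²·s⁻²) · s⁻¹ = m²·s⁻²·A.
Right side:
  Gy = m²·s⁻².
  Bq = s⁻¹.
  Combining: Gy·A·kg·s·Bq = (m²·s⁻²) · A · kg · s · s⁻¹ = kg·m²·s⁻²·A.
Left is m²·s⁻²·A; right is kg·m²·s⁻²·A — different.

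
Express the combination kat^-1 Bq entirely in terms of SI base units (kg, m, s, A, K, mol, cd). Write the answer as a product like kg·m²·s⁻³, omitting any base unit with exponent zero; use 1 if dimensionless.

kat = mol/s = s⁻¹·mol (catalytic activity).
So kat⁻¹ = s·mol⁻¹.
Bq = 1/s = s⁻¹ (activity is decays per second).
Combining: kat⁻¹·Bq = (s·mol⁻¹) · s⁻¹ = mol⁻¹.

mol⁻¹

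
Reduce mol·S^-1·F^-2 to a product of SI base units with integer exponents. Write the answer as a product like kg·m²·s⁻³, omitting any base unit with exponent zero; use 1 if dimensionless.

S = 1/Ω (conductance is reciprocal resistance),
    = kg⁻¹·m⁻²·s³·A².
So S⁻¹ = kg·m²·s⁻³·A⁻².
F = C/V (capacitance = charge per voltage),
    = A·s/(kg·m²·s⁻³·A⁻¹) (substituting C and V),
    = kg⁻¹·m⁻²·s⁴·A².
So F⁻² = kg²·m⁴·s⁻⁸·A⁻⁴.
Combining: mol·S⁻¹·F⁻² = mol · (kg·m²·s⁻³·A⁻²) · (kg²·m⁴·s⁻⁸·A⁻⁴) = kg³·m⁶·s⁻¹¹·A⁻⁶·mol.

kg³·m⁶·s⁻¹¹·A⁻⁶·mol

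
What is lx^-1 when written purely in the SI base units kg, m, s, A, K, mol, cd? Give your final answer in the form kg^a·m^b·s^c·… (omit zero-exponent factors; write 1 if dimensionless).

lx = m⁻²·cd.
So lx⁻¹ = m²·cd⁻¹.

m²·cd⁻¹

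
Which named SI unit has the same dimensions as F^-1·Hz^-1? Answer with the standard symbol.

F = kg⁻¹·m⁻²·s⁴·A².
So F⁻¹ = kg·m²·s⁻⁴·A⁻².
Hz = s⁻¹.
So Hz⁻¹ = s.
Combining: F⁻¹·Hz⁻¹ = (kg·m²·s⁻⁴·A⁻²) · s = kg·m²·s⁻³·A⁻².
kg·m²·s⁻³·A⁻² is the base-SI form of the ohm.

Ω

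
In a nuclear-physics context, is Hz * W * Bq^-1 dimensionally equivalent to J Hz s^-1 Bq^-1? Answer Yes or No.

Yes

Left side:
  Hz = s⁻¹.
  W = kg·m²·s⁻³.
  Bq = s⁻¹.
  So Bq⁻¹ = s.
  Combining: Hz·W·Bq⁻¹ = s⁻¹ · (kg·m²·s⁻³) · s = kg·m²·s⁻³.
Right side:
  J = N·m (work = force × distance),
      = kg·m²·s⁻².
  Hz = 1/s = s⁻¹ (frequency is cycles per second).
  Bq = 1/s = s⁻¹ (activity is decays per second).
  So Bq⁻¹ = s.
  Combining: J·Hz·s⁻¹·Bq⁻¹ = (kg·m²·s⁻²) · s⁻¹ · s⁻¹ · s = kg·m²·s⁻³.
Both reduce to kg·m²·s⁻³.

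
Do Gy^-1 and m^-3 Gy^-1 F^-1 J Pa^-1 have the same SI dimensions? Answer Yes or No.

No

Left side:
  Gy = J/kg (absorbed dose = energy per mass),
      = m²·s⁻².
  So Gy⁻¹ = m⁻²·s².
Right side:
  Gy = J/kg (absorbed dose = energy per mass),
      = m²·s⁻².
  So Gy⁻¹ = m⁻²·s².
  F = C/V (capacitance = charge per voltage),
      = A·s/(kg·m²·s⁻³·A⁻¹) (substituting C and V),
      = kg⁻¹·m⁻²·s⁴·A².
  So F⁻¹ = kg·m²·s⁻⁴·A⁻².
  J = N·m (work = force × distance),
      = kg·m²·s⁻².
  Pa = N/m² (pressure = force per area),
      = kg·m⁻¹·s⁻².
  So Pa⁻¹ = kg⁻¹·m·s².
  Combining: m⁻³·Gy⁻¹·F⁻¹·J·Pa⁻¹ = m⁻³ · (m⁻²·s²) · (kg·m²·s⁻⁴·A⁻²) · (kg·m²·s⁻²) · (kg⁻¹·m·s²) = kg·s⁻²·A⁻².
Left is m⁻²·s²; right is kg·s⁻²·A⁻² — different.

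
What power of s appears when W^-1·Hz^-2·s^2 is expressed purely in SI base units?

W = J/s (power = energy per time),
    = kg·m²·s⁻³.
So W⁻¹ = kg⁻¹·m⁻²·s³.
Hz = 1/s = s⁻¹ (frequency is cycles per second).
So Hz⁻² = s².
Combining: W⁻¹·Hz⁻²·s² = (kg⁻¹·m⁻²·s³) · s² · s² = kg⁻¹·m⁻²·s⁷.
The exponent of s is 7.

7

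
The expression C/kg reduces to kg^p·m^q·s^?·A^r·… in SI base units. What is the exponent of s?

1

C = A·s = s·A (charge = current × time).
Combining: kg⁻¹·C = kg⁻¹ · (s·A) = kg⁻¹·s·A.
The exponent of s is 1.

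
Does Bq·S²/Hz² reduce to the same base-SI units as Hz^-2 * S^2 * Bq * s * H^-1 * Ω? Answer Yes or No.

Left side:
  Bq = 1/s = s⁻¹ (activity is decays per second).
  S = 1/Ω (conductance is reciprocal resistance),
      = kg⁻¹·m⁻²·s³·A².
  So S² = kg⁻²·m⁻⁴·s⁶·A⁴.
  Hz = 1/s = s⁻¹ (frequency is cycles per second).
  So Hz⁻² = s².
  Combining: Bq·S²·Hz⁻² = s⁻¹ · (kg⁻²·m⁻⁴·s⁶·A⁴) · s² = kg⁻²·m⁻⁴·s⁷·A⁴.
Right side:
  Hz = s⁻¹.
  So Hz⁻² = s².
  S = kg⁻¹·m⁻²·s³·A².
  So S² = kg⁻²·m⁻⁴·s⁶·A⁴.
  Bq = s⁻¹.
  H = kg·m²·s⁻²·A⁻².
  So H⁻¹ = kg⁻¹·m⁻²·s²·A².
  Ω = kg·m²·s⁻³·A⁻².
  Combining: Hz⁻²·S²·Bq·s·H⁻¹·Ω = s² · (kg⁻²·m⁻⁴·s⁶·A⁴) · s⁻¹ · s · (kg⁻¹·m⁻²·s²·A²) · (kg·m²·s⁻³·A⁻²) = kg⁻²·m⁻⁴·s⁷·A⁴.
Both reduce to kg⁻²·m⁻⁴·s⁷·A⁴.

Yes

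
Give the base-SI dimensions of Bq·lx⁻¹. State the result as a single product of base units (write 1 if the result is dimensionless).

m²·s⁻¹·cd⁻¹

Bq = 1/s = s⁻¹ (activity is decays per second).
lx = lm/m² (illuminance = luminous flux per area),
    = m⁻²·cd.
So lx⁻¹ = m²·cd⁻¹.
Combining: Bq·lx⁻¹ = s⁻¹ · (m²·cd⁻¹) = m²·s⁻¹·cd⁻¹.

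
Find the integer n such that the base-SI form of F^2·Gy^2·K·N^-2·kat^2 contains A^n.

4

F = kg⁻¹·m⁻²·s⁴·A².
So F² = kg⁻²·m⁻⁴·s⁸·A⁴.
Gy = m²·s⁻².
So Gy² = m⁴·s⁻⁴.
N = kg·m·s⁻².
So N⁻² = kg⁻²·m⁻²·s⁴.
kat = s⁻¹·mol.
So kat² = s⁻²·mol².
Combining: F²·Gy²·K·N⁻²·kat² = (kg⁻²·m⁻⁴·s⁸·A⁴) · (m⁴·s⁻⁴) · K · (kg⁻²·m⁻²·s⁴) · (s⁻²·mol²) = kg⁻⁴·m⁻²·s⁶·A⁴·K·mol².
The exponent of A is 4.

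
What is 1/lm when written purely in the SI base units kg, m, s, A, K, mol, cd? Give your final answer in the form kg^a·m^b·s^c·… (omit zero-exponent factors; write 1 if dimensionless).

cd⁻¹

lm = cd·sr = cd (luminous flux; sr is dimensionless).
So lm⁻¹ = cd⁻¹.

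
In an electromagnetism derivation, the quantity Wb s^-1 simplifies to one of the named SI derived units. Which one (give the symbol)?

Wb = kg·m²·s⁻²·A⁻¹.
Combining: Wb·s⁻¹ = (kg·m²·s⁻²·A⁻¹) · s⁻¹ = kg·m²·s⁻³·A⁻¹.
kg·m²·s⁻³·A⁻¹ is the base-SI form of the volt.

V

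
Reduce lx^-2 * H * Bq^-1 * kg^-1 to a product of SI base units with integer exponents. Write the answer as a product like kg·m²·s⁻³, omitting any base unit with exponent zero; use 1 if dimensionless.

lx = m⁻²·cd.
So lx⁻² = m⁴·cd⁻².
H = kg·m²·s⁻²·A⁻².
Bq = s⁻¹.
So Bq⁻¹ = s.
Combining: lx⁻²·H·Bq⁻¹·kg⁻¹ = (m⁴·cd⁻²) · (kg·m²·s⁻²·A⁻²) · s · kg⁻¹ = m⁶·s⁻¹·A⁻²·cd⁻².

m⁶·s⁻¹·A⁻²·cd⁻²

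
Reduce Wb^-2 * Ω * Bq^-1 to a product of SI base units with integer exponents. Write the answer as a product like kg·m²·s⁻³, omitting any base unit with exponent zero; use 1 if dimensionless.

Wb = V·s (flux: a volt is a weber per second),
    = kg·m²·s⁻²·A⁻¹.
So Wb⁻² = kg⁻²·m⁻⁴·s⁴·A².
Ω = V/A (resistance = voltage per current),
    = kg·m²·s⁻³·A⁻².
Bq = 1/s = s⁻¹ (activity is decays per second).
So Bq⁻¹ = s.
Combining: Wb⁻²·Ω·Bq⁻¹ = (kg⁻²·m⁻⁴·s⁴·A²) · (kg·m²·s⁻³·A⁻²) · s = kg⁻¹·m⁻²·s².

kg⁻¹·m⁻²·s²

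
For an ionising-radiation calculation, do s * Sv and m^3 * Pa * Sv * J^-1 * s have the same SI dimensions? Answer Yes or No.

Left side:
  Sv = J/kg (equivalent dose = energy per mass),
      = m²·s⁻².
  Combining: s·Sv = s · (m²·s⁻²) = m²·s⁻¹.
Right side:
  Pa = N/m² (pressure = force per area),
      = kg·m⁻¹·s⁻².
  Sv = J/kg (equivalent dose = energy per mass),
      = m²·s⁻².
  J = N·m (work = force × distance),
      = kg·m²·s⁻².
  So J⁻¹ = kg⁻¹·m⁻²·s².
  Combining: m³·Pa·Sv·J⁻¹·s = m³ · (kg·m⁻¹·s⁻²) · (m²·s⁻²) · (kg⁻¹·m⁻²·s²) · s = m²·s⁻¹.
Both reduce to m²·s⁻¹.

Yes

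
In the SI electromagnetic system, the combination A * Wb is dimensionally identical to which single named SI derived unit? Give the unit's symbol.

J

Wb = V·s (flux: a volt is a weber per second),
    = kg·m²·s⁻²·A⁻¹.
Combining: A·Wb = A · (kg·m²·s⁻²·A⁻¹) = kg·m²·s⁻².
kg·m²·s⁻² is the base-SI form of the joule.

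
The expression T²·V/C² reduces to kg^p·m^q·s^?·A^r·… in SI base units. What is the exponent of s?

C = A·s = s·A (charge = current × time).
So C⁻² = s⁻²·A⁻².
T = Wb/m² (flux density = flux per area),
    = kg·s⁻²·A⁻¹.
So T² = kg²·s⁻⁴·A⁻².
V = W/A (potential = power per current),
    = kg·m²·s⁻³·A⁻¹.
Combining: C⁻²·T²·V = (s⁻²·A⁻²) · (kg²·s⁻⁴·A⁻²) · (kg·m²·s⁻³·A⁻¹) = kg³·m²·s⁻⁹·A⁻⁵.
The exponent of s is -9.

-9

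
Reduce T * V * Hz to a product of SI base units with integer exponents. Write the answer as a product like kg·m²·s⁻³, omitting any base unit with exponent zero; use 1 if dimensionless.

T = Wb/m² (flux density = flux per area),
    = kg·s⁻²·A⁻¹.
V = W/A (potential = power per current),
    = kg·m²·s⁻³·A⁻¹.
Hz = 1/s = s⁻¹ (frequency is cycles per second).
Combining: T·V·Hz = (kg·s⁻²·A⁻¹) · (kg·m²·s⁻³·A⁻¹) · s⁻¹ = kg²·m²·s⁻⁶·A⁻².

kg²·m²·s⁻⁶·A⁻²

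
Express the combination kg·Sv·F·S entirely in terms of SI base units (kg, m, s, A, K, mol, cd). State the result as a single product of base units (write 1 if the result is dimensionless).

kg⁻¹·m⁻²·s⁵·A⁴

Sv = m²·s⁻².
F = kg⁻¹·m⁻²·s⁴·A².
S = kg⁻¹·m⁻²·s³·A².
Combining: kg·Sv·F·S = kg · (m²·s⁻²) · (kg⁻¹·m⁻²·s⁴·A²) · (kg⁻¹·m⁻²·s³·A²) = kg⁻¹·m⁻²·s⁵·A⁴.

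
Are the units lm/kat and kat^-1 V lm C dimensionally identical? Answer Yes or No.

No

Left side:
  kat = s⁻¹·mol.
  So kat⁻¹ = s·mol⁻¹.
  lm = cd.
  Combining: kat⁻¹·lm = (s·mol⁻¹) · cd = s·mol⁻¹·cd.
Right side:
  kat = s⁻¹·mol.
  So kat⁻¹ = s·mol⁻¹.
  V = kg·m²·s⁻³·A⁻¹.
  lm = cd.
  C = s·A.
  Combining: kat⁻¹·V·lm·C = (s·mol⁻¹) · (kg·m²·s⁻³·A⁻¹) · cd · (s·A) = kg·m²·s⁻¹·mol⁻¹·cd.
Left is s·mol⁻¹·cd; right is kg·m²·s⁻¹·mol⁻¹·cd — different.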